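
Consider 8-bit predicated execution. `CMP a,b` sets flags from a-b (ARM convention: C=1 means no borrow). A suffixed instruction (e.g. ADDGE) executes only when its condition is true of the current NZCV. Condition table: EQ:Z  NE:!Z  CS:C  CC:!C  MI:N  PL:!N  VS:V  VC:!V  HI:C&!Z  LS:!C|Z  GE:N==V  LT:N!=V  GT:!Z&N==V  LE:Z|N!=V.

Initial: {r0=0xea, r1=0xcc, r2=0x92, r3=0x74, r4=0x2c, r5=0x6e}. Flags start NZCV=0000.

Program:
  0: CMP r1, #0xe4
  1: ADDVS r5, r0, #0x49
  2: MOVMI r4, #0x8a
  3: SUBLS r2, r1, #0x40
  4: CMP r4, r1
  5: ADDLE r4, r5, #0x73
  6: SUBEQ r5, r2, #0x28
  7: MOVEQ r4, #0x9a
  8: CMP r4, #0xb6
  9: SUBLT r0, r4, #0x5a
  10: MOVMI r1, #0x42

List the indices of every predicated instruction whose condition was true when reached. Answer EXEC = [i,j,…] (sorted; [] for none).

EXEC = [2,3,5]

0: ✓ CMP  NZCV=1000
1: · ADDVS
2: ✓ MOVMI  r4←0x8a
3: ✓ SUBLS  r2←0x8c
4: ✓ CMP  NZCV=1000
5: ✓ ADDLE  r4←0xe1
6: · SUBEQ
7: · MOVEQ
8: ✓ CMP  NZCV=0010
9: · SUBLT
10: · MOVMI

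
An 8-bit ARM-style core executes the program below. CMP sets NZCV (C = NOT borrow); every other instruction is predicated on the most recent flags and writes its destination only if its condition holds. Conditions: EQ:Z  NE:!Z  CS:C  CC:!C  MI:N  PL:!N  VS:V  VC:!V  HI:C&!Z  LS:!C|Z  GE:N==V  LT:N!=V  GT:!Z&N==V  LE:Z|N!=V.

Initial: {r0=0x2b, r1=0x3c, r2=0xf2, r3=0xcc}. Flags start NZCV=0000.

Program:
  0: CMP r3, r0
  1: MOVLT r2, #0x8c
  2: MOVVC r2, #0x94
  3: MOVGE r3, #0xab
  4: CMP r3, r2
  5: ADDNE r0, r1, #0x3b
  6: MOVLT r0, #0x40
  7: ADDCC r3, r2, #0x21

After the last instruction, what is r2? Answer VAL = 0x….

0: ✓ CMP  NZCV=1010
1: ✓ MOVLT  r2←0x8c
2: ✓ MOVVC  r2←0x94
3: · MOVGE
4: ✓ CMP  NZCV=0010
5: ✓ ADDNE  r0←0x77
6: · MOVLT
7: · ADDCC

VAL = 0x94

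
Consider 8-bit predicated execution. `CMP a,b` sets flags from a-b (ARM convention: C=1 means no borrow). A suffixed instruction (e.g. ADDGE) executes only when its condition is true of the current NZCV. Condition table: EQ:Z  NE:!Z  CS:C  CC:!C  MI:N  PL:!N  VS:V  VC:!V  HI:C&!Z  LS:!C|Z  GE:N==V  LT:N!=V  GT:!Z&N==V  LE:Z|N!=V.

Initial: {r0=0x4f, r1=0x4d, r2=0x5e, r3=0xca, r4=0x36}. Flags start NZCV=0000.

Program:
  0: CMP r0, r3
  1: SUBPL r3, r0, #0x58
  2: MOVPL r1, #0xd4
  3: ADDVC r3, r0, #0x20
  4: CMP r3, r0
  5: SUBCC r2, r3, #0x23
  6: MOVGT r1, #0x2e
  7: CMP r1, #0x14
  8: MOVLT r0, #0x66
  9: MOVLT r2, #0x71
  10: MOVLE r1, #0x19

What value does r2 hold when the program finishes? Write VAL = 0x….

VAL = 0x5e

[0] flags=1001 → (cmp)
[1] flags=1001 PL?F → skip
[2] flags=1001 PL?F → skip
[3] flags=1001 VC?F → skip
[4] flags=0011 → (cmp)
[5] flags=0011 CC?F → skip
[6] flags=0011 GT?F → skip
[7] flags=0010 → (cmp)
[8] flags=0010 LT?F → skip
[9] flags=0010 LT?F → skip
[10] flags=0010 LE?F → skip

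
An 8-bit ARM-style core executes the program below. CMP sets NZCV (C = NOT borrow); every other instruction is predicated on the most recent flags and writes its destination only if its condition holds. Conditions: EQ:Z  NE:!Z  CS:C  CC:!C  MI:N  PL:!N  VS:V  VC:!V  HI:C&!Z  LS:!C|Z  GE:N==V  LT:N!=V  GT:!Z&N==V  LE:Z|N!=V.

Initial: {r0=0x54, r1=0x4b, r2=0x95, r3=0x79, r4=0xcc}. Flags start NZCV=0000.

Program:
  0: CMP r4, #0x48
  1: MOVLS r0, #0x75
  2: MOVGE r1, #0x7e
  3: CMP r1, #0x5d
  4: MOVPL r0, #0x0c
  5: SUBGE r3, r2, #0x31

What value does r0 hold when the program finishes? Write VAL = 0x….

[0] flags=1010 → (cmp)
[1] flags=1010 LS?F → skip
[2] flags=1010 GE?F → skip
[3] flags=1000 → (cmp)
[4] flags=1000 PL?F → skip
[5] flags=1000 GE?F → skip

VAL = 0x54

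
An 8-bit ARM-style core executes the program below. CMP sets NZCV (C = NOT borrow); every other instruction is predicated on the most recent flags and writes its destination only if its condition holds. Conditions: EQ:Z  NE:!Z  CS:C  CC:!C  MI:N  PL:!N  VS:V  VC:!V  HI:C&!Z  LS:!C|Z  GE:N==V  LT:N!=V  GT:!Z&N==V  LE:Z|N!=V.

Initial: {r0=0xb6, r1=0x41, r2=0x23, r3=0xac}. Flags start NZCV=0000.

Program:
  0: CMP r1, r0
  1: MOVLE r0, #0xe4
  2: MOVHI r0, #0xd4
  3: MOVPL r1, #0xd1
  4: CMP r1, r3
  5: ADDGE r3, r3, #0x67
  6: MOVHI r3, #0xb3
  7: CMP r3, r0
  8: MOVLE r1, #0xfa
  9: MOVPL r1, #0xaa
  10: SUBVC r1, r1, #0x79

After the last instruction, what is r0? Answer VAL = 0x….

[0] flags=1001 → (cmp)
[1] flags=1001 LE?F → skip
[2] flags=1001 HI?F → skip
[3] flags=1001 PL?F → skip
[4] flags=1001 → (cmp)
[5] flags=1001 GE?T → r3=0x13
[6] flags=1001 HI?F → skip
[7] flags=0000 → (cmp)
[8] flags=0000 LE?F → skip
[9] flags=0000 PL?T → r1=0xaa
[10] flags=0000 VC?T → r1=0x31

VAL = 0xb6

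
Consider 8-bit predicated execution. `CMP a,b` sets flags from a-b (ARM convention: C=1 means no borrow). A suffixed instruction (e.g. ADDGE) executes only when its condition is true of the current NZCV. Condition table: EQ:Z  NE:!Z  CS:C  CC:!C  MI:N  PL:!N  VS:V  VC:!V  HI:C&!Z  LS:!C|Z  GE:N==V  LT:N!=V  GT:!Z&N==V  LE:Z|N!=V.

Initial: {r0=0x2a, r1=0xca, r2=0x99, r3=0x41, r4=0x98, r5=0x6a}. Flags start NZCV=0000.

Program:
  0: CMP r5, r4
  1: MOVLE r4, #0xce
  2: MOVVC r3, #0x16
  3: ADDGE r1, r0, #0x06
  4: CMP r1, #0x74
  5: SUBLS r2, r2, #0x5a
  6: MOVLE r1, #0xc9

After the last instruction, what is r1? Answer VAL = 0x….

0: ✓ CMP  NZCV=1001
1: · MOVLE
2: · MOVVC
3: ✓ ADDGE  r1←0x30
4: ✓ CMP  NZCV=1000
5: ✓ SUBLS  r2←0x3f
6: ✓ MOVLE  r1←0xc9

VAL = 0xc9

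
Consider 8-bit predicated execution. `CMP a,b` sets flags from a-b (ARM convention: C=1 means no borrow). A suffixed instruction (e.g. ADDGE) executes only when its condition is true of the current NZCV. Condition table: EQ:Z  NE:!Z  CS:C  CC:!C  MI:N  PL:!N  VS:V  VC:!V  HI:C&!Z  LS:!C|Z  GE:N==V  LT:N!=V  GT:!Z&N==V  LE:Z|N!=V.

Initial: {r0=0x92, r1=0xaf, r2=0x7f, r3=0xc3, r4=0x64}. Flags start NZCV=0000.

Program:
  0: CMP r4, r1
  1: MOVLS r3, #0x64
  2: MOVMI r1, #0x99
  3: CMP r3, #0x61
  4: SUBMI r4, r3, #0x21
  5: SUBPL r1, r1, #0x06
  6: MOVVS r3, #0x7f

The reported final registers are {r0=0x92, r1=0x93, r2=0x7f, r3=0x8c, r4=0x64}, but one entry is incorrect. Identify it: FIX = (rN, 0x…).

[0] flags=1001 → (cmp)
[1] flags=1001 LS?T → r3=0x64
[2] flags=1001 MI?T → r1=0x99
[3] flags=0010 → (cmp)
[4] flags=0010 MI?F → skip
[5] flags=0010 PL?T → r1=0x93
[6] flags=0010 VS?F → skip

FIX = (r3, 0x64)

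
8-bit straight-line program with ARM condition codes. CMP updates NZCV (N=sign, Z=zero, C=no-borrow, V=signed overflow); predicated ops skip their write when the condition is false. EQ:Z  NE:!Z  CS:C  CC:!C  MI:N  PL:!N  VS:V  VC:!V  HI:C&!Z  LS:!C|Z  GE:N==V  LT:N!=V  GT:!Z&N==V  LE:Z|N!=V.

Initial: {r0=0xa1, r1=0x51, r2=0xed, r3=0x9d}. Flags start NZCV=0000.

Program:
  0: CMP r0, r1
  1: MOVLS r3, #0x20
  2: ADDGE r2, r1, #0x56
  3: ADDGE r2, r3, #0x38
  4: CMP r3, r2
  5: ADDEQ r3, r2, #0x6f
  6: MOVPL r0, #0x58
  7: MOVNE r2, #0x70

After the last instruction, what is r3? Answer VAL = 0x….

VAL = 0x9d

0: ✓ CMP  NZCV=0011
1: · MOVLS
2: · ADDGE
3: · ADDGE
4: ✓ CMP  NZCV=1000
5: · ADDEQ
6: · MOVPL
7: ✓ MOVNE  r2←0x70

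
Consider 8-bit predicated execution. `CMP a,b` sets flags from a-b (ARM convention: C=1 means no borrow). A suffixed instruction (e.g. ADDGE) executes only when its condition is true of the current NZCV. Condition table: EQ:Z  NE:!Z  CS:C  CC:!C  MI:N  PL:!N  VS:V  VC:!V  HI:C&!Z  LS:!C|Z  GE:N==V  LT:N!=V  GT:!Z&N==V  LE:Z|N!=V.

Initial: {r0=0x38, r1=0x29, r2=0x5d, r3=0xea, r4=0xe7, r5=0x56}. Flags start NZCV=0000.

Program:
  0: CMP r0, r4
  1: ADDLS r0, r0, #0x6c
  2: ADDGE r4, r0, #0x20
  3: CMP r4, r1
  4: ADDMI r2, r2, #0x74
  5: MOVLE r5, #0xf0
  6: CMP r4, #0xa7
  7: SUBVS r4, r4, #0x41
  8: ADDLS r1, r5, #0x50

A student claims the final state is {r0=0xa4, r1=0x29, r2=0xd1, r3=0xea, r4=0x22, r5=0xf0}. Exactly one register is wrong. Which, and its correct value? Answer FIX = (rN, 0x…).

FIX = (r4, 0xc4)

0: ✓ CMP  NZCV=0000
1: ✓ ADDLS  r0←0xa4
2: ✓ ADDGE  r4←0xc4
3: ✓ CMP  NZCV=1010
4: ✓ ADDMI  r2←0xd1
5: ✓ MOVLE  r5←0xf0
6: ✓ CMP  NZCV=0010
7: · SUBVS
8: · ADDLS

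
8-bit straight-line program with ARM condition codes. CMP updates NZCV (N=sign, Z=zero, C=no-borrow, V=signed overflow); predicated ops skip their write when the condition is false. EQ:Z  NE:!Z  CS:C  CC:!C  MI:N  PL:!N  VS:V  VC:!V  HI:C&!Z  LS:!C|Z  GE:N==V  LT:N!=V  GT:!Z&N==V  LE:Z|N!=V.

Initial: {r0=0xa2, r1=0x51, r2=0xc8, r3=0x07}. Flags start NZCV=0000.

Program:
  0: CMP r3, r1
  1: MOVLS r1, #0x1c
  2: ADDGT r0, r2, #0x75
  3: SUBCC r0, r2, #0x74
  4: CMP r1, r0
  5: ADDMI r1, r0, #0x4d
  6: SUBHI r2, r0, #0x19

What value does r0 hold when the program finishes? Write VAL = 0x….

VAL = 0x54

[0] flags=1000 → (cmp)
[1] flags=1000 LS?T → r1=0x1c
[2] flags=1000 GT?F → skip
[3] flags=1000 CC?T → r0=0x54
[4] flags=1000 → (cmp)
[5] flags=1000 MI?T → r1=0xa1
[6] flags=1000 HI?F → skip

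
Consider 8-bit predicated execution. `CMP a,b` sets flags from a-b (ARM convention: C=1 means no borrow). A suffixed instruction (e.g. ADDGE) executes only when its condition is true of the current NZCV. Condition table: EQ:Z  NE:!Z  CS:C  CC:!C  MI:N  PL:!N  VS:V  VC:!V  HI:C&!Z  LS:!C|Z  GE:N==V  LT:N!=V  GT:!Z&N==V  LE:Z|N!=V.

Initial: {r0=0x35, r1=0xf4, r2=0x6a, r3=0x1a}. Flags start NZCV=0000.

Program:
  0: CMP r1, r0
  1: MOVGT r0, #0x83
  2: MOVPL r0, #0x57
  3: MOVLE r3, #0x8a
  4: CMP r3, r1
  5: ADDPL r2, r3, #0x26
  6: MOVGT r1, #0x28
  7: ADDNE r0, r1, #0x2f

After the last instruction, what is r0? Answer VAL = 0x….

0: ✓ CMP  NZCV=1010
1: · MOVGT
2: · MOVPL
3: ✓ MOVLE  r3←0x8a
4: ✓ CMP  NZCV=1000
5: · ADDPL
6: · MOVGT
7: ✓ ADDNE  r0←0x23

VAL = 0x23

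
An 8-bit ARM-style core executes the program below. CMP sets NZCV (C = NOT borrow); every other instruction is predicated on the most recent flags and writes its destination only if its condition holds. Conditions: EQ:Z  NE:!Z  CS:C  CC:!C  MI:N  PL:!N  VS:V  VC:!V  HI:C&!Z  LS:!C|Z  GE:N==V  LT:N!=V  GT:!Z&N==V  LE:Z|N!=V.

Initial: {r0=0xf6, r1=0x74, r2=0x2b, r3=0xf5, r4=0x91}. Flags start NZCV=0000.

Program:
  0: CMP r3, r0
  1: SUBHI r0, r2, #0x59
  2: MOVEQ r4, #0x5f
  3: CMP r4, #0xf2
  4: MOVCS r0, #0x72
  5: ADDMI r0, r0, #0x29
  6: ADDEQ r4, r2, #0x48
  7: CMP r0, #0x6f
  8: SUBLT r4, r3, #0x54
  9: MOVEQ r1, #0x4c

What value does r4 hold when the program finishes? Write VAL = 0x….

[0] flags=1000 → (cmp)
[1] flags=1000 HI?F → skip
[2] flags=1000 EQ?F → skip
[3] flags=1000 → (cmp)
[4] flags=1000 CS?F → skip
[5] flags=1000 MI?T → r0=0x1f
[6] flags=1000 EQ?F → skip
[7] flags=1000 → (cmp)
[8] flags=1000 LT?T → r4=0xa1
[9] flags=1000 EQ?F → skip

VAL = 0xa1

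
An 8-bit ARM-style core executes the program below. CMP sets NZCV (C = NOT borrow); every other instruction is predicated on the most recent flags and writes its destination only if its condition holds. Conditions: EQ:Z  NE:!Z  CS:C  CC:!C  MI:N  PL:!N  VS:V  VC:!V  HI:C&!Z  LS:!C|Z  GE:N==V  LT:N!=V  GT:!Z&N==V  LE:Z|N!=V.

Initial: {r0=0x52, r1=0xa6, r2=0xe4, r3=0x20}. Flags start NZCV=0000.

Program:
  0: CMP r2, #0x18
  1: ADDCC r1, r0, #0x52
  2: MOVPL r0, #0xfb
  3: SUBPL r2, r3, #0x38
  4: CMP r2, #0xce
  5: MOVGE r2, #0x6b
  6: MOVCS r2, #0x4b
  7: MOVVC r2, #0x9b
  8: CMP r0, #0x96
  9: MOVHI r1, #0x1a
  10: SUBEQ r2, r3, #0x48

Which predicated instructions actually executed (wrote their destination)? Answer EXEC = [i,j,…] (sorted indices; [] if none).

[0] flags=1010 → (cmp)
[1] flags=1010 CC?F → skip
[2] flags=1010 PL?F → skip
[3] flags=1010 PL?F → skip
[4] flags=0010 → (cmp)
[5] flags=0010 GE?T → r2=0x6b
[6] flags=0010 CS?T → r2=0x4b
[7] flags=0010 VC?T → r2=0x9b
[8] flags=1001 → (cmp)
[9] flags=1001 HI?F → skip
[10] flags=1001 EQ?F → skip

EXEC = [5,6,7]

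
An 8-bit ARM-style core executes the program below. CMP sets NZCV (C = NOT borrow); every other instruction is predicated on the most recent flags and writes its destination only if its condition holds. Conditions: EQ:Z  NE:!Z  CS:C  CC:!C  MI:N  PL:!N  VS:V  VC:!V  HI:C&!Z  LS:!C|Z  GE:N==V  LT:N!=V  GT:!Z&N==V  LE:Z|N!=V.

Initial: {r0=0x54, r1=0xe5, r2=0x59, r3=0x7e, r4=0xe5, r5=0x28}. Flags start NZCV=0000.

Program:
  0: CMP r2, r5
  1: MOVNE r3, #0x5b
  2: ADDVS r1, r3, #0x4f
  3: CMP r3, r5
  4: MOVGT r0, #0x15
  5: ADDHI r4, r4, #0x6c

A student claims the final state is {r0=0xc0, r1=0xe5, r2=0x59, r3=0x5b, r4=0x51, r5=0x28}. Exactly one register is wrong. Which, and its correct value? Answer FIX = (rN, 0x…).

FIX = (r0, 0x15)

[0] flags=0010 → (cmp)
[1] flags=0010 NE?T → r3=0x5b
[2] flags=0010 VS?F → skip
[3] flags=0010 → (cmp)
[4] flags=0010 GT?T → r0=0x15
[5] flags=0010 HI?T → r4=0x51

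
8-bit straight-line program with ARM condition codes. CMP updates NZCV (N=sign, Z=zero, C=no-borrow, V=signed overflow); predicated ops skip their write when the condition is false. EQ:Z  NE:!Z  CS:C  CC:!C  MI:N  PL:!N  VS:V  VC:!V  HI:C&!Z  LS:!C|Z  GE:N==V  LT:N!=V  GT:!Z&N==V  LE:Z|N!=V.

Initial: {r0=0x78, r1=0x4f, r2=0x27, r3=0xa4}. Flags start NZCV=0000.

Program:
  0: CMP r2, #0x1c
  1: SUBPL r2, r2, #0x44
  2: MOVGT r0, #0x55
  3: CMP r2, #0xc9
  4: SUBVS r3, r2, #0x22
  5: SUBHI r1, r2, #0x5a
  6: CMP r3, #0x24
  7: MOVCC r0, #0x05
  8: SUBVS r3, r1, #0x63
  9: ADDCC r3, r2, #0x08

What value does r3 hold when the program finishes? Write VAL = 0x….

VAL = 0xa4

0: ✓ CMP  NZCV=0010
1: ✓ SUBPL  r2←0xe3
2: ✓ MOVGT  r0←0x55
3: ✓ CMP  NZCV=0010
4: · SUBVS
5: ✓ SUBHI  r1←0x89
6: ✓ CMP  NZCV=1010
7: · MOVCC
8: · SUBVS
9: · ADDCC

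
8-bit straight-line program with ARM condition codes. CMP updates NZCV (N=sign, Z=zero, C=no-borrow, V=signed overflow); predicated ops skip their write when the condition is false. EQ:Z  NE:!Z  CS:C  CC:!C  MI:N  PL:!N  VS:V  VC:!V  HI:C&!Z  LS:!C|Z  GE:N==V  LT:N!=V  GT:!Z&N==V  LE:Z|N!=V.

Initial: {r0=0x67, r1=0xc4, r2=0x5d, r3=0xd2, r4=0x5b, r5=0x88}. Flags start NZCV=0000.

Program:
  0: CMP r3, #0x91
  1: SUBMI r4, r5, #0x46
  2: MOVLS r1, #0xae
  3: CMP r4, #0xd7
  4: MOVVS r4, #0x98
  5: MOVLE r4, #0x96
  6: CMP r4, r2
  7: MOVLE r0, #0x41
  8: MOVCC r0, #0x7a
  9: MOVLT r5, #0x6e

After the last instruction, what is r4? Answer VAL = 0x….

[0] flags=0010 → (cmp)
[1] flags=0010 MI?F → skip
[2] flags=0010 LS?F → skip
[3] flags=1001 → (cmp)
[4] flags=1001 VS?T → r4=0x98
[5] flags=1001 LE?F → skip
[6] flags=0011 → (cmp)
[7] flags=0011 LE?T → r0=0x41
[8] flags=0011 CC?F → skip
[9] flags=0011 LT?T → r5=0x6e

VAL = 0x98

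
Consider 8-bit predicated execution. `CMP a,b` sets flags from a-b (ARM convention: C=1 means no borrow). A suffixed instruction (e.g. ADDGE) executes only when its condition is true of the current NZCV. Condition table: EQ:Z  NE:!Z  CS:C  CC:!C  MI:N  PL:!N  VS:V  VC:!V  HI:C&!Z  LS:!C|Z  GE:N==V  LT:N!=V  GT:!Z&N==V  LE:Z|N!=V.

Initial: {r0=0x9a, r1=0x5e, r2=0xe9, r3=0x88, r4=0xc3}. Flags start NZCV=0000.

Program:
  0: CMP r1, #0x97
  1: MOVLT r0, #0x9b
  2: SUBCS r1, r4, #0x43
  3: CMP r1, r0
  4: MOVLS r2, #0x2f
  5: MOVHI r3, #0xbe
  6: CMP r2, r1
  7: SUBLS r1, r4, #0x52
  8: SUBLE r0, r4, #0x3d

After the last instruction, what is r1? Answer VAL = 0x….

VAL = 0x71

0: ✓ CMP  NZCV=1001
1: · MOVLT
2: · SUBCS
3: ✓ CMP  NZCV=1001
4: ✓ MOVLS  r2←0x2f
5: · MOVHI
6: ✓ CMP  NZCV=1000
7: ✓ SUBLS  r1←0x71
8: ✓ SUBLE  r0←0x86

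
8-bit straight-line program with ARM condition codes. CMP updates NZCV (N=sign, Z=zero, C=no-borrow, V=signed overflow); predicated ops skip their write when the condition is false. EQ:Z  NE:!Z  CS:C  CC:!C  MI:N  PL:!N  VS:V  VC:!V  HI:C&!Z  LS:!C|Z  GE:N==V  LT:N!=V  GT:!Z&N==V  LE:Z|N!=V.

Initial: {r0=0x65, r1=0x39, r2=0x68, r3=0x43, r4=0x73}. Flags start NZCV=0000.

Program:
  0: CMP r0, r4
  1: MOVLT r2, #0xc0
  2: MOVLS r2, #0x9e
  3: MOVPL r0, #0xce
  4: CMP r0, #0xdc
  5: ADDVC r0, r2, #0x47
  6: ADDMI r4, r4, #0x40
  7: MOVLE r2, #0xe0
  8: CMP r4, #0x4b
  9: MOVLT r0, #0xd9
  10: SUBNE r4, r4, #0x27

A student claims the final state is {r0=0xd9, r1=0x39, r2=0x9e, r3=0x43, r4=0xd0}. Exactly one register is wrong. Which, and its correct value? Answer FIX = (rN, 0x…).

FIX = (r4, 0x8c)

[0] flags=1000 → (cmp)
[1] flags=1000 LT?T → r2=0xc0
[2] flags=1000 LS?T → r2=0x9e
[3] flags=1000 PL?F → skip
[4] flags=1001 → (cmp)
[5] flags=1001 VC?F → skip
[6] flags=1001 MI?T → r4=0xb3
[7] flags=1001 LE?F → skip
[8] flags=0011 → (cmp)
[9] flags=0011 LT?T → r0=0xd9
[10] flags=0011 NE?T → r4=0x8c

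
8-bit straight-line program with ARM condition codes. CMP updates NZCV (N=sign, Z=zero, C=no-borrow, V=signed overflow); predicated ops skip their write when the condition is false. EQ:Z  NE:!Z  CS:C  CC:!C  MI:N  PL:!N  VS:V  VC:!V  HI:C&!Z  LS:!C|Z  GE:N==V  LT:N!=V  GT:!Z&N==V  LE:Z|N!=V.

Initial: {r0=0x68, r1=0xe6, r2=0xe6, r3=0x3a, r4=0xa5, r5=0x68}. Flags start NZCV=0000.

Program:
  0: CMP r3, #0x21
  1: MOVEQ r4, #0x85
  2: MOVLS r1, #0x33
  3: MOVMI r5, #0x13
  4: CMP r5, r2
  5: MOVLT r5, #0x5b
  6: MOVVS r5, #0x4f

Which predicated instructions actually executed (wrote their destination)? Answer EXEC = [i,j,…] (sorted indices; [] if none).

[0] flags=0010 → (cmp)
[1] flags=0010 EQ?F → skip
[2] flags=0010 LS?F → skip
[3] flags=0010 MI?F → skip
[4] flags=1001 → (cmp)
[5] flags=1001 LT?F → skip
[6] flags=1001 VS?T → r5=0x4f

EXEC = [6]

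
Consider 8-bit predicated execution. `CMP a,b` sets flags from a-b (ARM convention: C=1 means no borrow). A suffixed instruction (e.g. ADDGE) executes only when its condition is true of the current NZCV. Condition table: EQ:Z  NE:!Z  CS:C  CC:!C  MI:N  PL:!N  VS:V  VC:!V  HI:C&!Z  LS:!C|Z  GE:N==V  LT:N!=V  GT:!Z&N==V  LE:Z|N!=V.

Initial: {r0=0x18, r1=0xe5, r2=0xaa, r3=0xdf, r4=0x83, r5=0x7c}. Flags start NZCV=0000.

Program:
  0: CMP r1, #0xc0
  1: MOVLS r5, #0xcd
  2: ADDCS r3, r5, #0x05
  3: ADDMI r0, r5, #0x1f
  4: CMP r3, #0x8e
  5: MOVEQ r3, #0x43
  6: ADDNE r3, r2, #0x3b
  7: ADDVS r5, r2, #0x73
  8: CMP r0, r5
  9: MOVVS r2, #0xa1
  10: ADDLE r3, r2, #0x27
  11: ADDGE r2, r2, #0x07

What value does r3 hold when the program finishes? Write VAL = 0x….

VAL = 0xd1

[0] flags=0010 → (cmp)
[1] flags=0010 LS?F → skip
[2] flags=0010 CS?T → r3=0x81
[3] flags=0010 MI?F → skip
[4] flags=1000 → (cmp)
[5] flags=1000 EQ?F → skip
[6] flags=1000 NE?T → r3=0xe5
[7] flags=1000 VS?F → skip
[8] flags=1000 → (cmp)
[9] flags=1000 VS?F → skip
[10] flags=1000 LE?T → r3=0xd1
[11] flags=1000 GE?F → skip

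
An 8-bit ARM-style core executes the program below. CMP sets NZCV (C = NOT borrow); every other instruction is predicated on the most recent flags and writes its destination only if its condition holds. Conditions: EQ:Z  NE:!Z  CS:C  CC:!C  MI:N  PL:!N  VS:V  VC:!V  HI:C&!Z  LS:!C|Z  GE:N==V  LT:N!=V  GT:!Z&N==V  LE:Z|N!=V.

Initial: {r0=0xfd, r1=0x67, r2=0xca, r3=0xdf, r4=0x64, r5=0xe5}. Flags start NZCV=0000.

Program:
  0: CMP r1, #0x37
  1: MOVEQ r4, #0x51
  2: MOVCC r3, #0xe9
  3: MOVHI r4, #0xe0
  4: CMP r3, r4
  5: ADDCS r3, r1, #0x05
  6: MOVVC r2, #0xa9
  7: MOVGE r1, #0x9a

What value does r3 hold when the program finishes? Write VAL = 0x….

[0] flags=0010 → (cmp)
[1] flags=0010 EQ?F → skip
[2] flags=0010 CC?F → skip
[3] flags=0010 HI?T → r4=0xe0
[4] flags=1000 → (cmp)
[5] flags=1000 CS?F → skip
[6] flags=1000 VC?T → r2=0xa9
[7] flags=1000 GE?F → skip

VAL = 0xdf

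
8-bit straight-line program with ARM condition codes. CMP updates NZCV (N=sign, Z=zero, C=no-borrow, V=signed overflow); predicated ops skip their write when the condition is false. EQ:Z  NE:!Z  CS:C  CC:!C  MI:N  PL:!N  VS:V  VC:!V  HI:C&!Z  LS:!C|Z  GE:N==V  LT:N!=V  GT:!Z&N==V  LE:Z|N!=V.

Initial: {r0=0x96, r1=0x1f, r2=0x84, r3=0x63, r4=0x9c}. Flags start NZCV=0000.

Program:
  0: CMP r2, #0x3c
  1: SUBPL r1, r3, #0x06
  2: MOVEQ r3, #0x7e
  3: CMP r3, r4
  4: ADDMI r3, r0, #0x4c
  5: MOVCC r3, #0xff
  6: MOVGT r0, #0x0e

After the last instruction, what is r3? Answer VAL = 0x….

0: ✓ CMP  NZCV=0011
1: ✓ SUBPL  r1←0x5d
2: · MOVEQ
3: ✓ CMP  NZCV=1001
4: ✓ ADDMI  r3←0xe2
5: ✓ MOVCC  r3←0xff
6: ✓ MOVGT  r0←0x0e

VAL = 0xff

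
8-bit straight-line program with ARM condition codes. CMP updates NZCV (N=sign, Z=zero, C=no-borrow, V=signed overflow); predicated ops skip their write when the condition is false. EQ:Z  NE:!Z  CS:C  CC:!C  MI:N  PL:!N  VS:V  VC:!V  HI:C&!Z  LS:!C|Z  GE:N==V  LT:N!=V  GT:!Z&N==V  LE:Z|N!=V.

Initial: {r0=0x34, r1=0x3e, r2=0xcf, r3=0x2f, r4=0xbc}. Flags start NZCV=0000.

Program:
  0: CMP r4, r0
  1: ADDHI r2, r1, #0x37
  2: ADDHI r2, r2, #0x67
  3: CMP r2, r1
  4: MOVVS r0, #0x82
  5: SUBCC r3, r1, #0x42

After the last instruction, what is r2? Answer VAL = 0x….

0: ✓ CMP  NZCV=1010
1: ✓ ADDHI  r2←0x75
2: ✓ ADDHI  r2←0xdc
3: ✓ CMP  NZCV=1010
4: · MOVVS
5: · SUBCC

VAL = 0xdc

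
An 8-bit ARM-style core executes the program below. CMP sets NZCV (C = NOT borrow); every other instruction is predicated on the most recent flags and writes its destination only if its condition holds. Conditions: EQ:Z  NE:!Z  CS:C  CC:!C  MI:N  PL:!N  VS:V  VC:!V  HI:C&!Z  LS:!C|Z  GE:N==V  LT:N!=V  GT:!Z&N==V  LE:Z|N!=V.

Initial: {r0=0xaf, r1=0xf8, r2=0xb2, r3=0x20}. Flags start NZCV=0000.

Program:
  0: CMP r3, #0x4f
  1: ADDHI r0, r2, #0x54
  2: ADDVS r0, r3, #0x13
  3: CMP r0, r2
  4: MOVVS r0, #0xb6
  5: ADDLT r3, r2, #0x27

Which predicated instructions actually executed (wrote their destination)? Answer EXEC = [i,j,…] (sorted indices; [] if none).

EXEC = [5]

[0] flags=1000 → (cmp)
[1] flags=1000 HI?F → skip
[2] flags=1000 VS?F → skip
[3] flags=1000 → (cmp)
[4] flags=1000 VS?F → skip
[5] flags=1000 LT?T → r3=0xd9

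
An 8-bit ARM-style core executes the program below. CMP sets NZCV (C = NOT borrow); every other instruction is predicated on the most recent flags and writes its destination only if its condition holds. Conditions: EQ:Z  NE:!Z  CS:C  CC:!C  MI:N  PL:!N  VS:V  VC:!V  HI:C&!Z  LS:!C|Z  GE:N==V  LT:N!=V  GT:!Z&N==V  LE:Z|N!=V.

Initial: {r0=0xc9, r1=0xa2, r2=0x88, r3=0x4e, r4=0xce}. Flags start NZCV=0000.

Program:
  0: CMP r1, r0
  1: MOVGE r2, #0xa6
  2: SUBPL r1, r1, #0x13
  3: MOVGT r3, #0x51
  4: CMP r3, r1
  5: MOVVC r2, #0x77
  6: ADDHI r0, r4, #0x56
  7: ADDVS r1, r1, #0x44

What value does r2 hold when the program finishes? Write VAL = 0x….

VAL = 0x88

0: ✓ CMP  NZCV=1000
1: · MOVGE
2: · SUBPL
3: · MOVGT
4: ✓ CMP  NZCV=1001
5: · MOVVC
6: · ADDHI
7: ✓ ADDVS  r1←0xe6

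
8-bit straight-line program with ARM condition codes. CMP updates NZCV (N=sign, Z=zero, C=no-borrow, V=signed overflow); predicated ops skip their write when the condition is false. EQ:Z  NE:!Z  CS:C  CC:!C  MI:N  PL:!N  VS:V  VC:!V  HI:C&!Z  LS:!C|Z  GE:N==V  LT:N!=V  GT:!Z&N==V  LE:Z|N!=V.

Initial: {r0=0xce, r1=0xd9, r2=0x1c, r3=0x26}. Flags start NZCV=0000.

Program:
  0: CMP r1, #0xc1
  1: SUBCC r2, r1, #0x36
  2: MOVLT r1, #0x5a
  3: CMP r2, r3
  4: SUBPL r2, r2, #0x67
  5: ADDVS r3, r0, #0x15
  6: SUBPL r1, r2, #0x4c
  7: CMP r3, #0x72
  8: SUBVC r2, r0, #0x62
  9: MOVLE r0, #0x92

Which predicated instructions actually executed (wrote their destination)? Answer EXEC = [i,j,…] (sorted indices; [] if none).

EXEC = [8,9]

0: ✓ CMP  NZCV=0010
1: · SUBCC
2: · MOVLT
3: ✓ CMP  NZCV=1000
4: · SUBPL
5: · ADDVS
6: · SUBPL
7: ✓ CMP  NZCV=1000
8: ✓ SUBVC  r2←0x6c
9: ✓ MOVLE  r0←0x92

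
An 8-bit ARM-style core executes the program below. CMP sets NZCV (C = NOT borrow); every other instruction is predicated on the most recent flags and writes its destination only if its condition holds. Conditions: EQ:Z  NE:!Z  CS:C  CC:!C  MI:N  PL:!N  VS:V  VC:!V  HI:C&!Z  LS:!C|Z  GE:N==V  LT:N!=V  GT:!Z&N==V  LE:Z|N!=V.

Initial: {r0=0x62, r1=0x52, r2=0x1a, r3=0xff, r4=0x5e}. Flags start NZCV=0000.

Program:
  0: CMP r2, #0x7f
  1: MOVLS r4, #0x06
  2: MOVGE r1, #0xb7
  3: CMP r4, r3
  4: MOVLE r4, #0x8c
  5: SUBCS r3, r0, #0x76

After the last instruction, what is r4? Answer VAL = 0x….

[0] flags=1000 → (cmp)
[1] flags=1000 LS?T → r4=0x06
[2] flags=1000 GE?F → skip
[3] flags=0000 → (cmp)
[4] flags=0000 LE?F → skip
[5] flags=0000 CS?F → skip

VAL = 0x06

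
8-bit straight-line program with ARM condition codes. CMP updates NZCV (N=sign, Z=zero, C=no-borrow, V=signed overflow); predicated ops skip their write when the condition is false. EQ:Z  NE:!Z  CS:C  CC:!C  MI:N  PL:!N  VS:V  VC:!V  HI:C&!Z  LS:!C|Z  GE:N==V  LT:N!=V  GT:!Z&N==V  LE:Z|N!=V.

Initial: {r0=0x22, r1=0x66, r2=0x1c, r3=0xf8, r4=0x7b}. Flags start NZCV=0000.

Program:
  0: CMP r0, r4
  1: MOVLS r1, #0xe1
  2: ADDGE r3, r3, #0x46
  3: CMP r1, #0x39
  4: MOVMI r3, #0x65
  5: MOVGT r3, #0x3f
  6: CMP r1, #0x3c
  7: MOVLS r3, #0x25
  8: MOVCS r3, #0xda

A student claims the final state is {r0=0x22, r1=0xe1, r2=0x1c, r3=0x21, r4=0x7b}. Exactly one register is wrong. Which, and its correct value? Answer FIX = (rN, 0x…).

[0] flags=1000 → (cmp)
[1] flags=1000 LS?T → r1=0xe1
[2] flags=1000 GE?F → skip
[3] flags=1010 → (cmp)
[4] flags=1010 MI?T → r3=0x65
[5] flags=1010 GT?F → skip
[6] flags=1010 → (cmp)
[7] flags=1010 LS?F → skip
[8] flags=1010 CS?T → r3=0xda

FIX = (r3, 0xda)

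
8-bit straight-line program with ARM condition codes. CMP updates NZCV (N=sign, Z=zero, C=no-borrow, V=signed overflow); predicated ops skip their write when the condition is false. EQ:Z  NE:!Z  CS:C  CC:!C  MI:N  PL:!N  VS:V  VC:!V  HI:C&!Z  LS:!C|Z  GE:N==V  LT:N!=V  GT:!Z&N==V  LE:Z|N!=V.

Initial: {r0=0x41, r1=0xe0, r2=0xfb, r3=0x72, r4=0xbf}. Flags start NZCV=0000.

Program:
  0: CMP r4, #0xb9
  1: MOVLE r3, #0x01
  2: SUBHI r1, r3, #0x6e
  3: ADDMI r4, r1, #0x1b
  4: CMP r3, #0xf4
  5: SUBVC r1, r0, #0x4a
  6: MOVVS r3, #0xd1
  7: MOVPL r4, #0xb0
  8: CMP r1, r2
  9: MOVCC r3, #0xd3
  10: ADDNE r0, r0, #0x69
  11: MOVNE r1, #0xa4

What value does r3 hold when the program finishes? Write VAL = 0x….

VAL = 0xd3

[0] flags=0010 → (cmp)
[1] flags=0010 LE?F → skip
[2] flags=0010 HI?T → r1=0x04
[3] flags=0010 MI?F → skip
[4] flags=0000 → (cmp)
[5] flags=0000 VC?T → r1=0xf7
[6] flags=0000 VS?F → skip
[7] flags=0000 PL?T → r4=0xb0
[8] flags=1000 → (cmp)
[9] flags=1000 CC?T → r3=0xd3
[10] flags=1000 NE?T → r0=0xaa
[11] flags=1000 NE?T → r1=0xa4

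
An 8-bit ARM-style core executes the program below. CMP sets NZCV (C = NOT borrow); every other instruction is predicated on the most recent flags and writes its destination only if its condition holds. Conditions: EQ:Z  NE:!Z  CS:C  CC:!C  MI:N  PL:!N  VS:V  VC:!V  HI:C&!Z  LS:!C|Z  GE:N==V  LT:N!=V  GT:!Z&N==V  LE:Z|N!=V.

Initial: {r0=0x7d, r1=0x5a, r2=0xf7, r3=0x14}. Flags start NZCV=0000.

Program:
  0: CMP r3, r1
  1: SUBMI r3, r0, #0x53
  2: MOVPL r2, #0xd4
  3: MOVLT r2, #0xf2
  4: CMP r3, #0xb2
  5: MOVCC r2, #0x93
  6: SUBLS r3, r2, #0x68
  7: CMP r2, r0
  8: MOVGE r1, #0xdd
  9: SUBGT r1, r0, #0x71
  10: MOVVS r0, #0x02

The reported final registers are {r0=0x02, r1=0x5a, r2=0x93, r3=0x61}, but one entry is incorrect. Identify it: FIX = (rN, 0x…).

[0] flags=1000 → (cmp)
[1] flags=1000 MI?T → r3=0x2a
[2] flags=1000 PL?F → skip
[3] flags=1000 LT?T → r2=0xf2
[4] flags=0000 → (cmp)
[5] flags=0000 CC?T → r2=0x93
[6] flags=0000 LS?T → r3=0x2b
[7] flags=0011 → (cmp)
[8] flags=0011 GE?F → skip
[9] flags=0011 GT?F → skip
[10] flags=0011 VS?T → r0=0x02

FIX = (r3, 0x2b)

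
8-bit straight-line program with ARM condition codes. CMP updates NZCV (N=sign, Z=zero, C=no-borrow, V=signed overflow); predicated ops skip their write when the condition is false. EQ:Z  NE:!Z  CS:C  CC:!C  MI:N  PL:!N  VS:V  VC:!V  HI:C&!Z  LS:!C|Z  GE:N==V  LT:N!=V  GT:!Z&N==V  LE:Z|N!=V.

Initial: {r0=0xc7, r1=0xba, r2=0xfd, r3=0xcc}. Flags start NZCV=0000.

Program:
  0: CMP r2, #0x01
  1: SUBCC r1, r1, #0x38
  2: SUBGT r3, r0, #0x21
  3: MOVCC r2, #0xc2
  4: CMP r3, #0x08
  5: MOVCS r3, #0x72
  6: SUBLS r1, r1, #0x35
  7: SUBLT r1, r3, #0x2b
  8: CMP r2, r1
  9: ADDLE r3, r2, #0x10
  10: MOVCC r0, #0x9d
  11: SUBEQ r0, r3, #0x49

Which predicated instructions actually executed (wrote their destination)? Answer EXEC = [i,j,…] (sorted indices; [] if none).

EXEC = [5,7,9]

[0] flags=1010 → (cmp)
[1] flags=1010 CC?F → skip
[2] flags=1010 GT?F → skip
[3] flags=1010 CC?F → skip
[4] flags=1010 → (cmp)
[5] flags=1010 CS?T → r3=0x72
[6] flags=1010 LS?F → skip
[7] flags=1010 LT?T → r1=0x47
[8] flags=1010 → (cmp)
[9] flags=1010 LE?T → r3=0x0d
[10] flags=1010 CC?F → skip
[11] flags=1010 EQ?F → skip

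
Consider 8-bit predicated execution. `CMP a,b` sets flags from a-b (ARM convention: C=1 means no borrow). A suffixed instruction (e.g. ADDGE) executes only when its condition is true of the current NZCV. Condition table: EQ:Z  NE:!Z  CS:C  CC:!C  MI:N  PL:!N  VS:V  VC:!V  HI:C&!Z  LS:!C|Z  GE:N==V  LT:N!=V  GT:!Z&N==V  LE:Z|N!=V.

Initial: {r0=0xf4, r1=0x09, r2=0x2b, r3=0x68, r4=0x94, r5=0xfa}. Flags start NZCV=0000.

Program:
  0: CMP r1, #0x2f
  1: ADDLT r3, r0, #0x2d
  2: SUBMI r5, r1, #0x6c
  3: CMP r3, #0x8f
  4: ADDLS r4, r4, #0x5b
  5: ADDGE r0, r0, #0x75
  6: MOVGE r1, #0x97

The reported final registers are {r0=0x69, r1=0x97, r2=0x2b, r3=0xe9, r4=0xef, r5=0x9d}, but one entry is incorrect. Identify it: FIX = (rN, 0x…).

[0] flags=1000 → (cmp)
[1] flags=1000 LT?T → r3=0x21
[2] flags=1000 MI?T → r5=0x9d
[3] flags=1001 → (cmp)
[4] flags=1001 LS?T → r4=0xef
[5] flags=1001 GE?T → r0=0x69
[6] flags=1001 GE?T → r1=0x97

FIX = (r3, 0x21)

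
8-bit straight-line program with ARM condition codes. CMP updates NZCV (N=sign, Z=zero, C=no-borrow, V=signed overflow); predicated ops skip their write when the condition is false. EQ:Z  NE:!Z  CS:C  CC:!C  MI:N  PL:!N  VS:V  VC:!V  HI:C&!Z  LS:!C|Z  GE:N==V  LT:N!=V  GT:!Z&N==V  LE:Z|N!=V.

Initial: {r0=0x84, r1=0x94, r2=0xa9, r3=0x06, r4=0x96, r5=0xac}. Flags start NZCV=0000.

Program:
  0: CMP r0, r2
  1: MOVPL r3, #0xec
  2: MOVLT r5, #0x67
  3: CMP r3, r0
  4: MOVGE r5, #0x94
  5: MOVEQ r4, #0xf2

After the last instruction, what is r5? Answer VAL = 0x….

VAL = 0x94

0: ✓ CMP  NZCV=1000
1: · MOVPL
2: ✓ MOVLT  r5←0x67
3: ✓ CMP  NZCV=1001
4: ✓ MOVGE  r5←0x94
5: · MOVEQ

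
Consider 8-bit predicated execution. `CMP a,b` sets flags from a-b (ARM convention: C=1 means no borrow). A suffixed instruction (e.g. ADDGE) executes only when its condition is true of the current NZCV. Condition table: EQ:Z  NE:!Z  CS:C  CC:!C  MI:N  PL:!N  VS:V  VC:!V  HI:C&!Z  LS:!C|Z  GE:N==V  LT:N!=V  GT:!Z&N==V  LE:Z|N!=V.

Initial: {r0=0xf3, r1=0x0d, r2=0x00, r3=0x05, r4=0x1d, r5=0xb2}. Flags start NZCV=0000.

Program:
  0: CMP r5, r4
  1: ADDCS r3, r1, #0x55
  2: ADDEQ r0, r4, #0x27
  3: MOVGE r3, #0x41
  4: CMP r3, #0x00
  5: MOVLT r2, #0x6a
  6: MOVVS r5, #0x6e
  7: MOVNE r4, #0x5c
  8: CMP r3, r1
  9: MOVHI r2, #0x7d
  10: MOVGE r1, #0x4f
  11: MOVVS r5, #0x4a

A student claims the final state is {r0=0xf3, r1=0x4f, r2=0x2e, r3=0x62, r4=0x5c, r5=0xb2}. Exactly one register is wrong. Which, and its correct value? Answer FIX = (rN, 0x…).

FIX = (r2, 0x7d)

[0] flags=1010 → (cmp)
[1] flags=1010 CS?T → r3=0x62
[2] flags=1010 EQ?F → skip
[3] flags=1010 GE?F → skip
[4] flags=0010 → (cmp)
[5] flags=0010 LT?F → skip
[6] flags=0010 VS?F → skip
[7] flags=0010 NE?T → r4=0x5c
[8] flags=0010 → (cmp)
[9] flags=0010 HI?T → r2=0x7d
[10] flags=0010 GE?T → r1=0x4f
[11] flags=0010 VS?F → skip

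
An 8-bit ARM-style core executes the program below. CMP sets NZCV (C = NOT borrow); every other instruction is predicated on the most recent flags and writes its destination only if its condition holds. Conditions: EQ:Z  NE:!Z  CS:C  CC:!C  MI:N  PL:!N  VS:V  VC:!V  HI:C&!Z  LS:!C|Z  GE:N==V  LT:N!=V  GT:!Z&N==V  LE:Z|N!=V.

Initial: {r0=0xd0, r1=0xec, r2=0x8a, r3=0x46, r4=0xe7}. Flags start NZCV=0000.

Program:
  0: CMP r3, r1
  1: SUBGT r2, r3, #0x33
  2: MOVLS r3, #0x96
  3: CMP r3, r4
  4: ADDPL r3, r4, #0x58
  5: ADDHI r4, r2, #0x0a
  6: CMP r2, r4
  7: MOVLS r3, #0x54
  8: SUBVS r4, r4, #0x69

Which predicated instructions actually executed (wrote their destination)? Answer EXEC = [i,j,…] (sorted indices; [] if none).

EXEC = [1,2,7]

0: ✓ CMP  NZCV=0000
1: ✓ SUBGT  r2←0x13
2: ✓ MOVLS  r3←0x96
3: ✓ CMP  NZCV=1000
4: · ADDPL
5: · ADDHI
6: ✓ CMP  NZCV=0000
7: ✓ MOVLS  r3←0x54
8: · SUBVS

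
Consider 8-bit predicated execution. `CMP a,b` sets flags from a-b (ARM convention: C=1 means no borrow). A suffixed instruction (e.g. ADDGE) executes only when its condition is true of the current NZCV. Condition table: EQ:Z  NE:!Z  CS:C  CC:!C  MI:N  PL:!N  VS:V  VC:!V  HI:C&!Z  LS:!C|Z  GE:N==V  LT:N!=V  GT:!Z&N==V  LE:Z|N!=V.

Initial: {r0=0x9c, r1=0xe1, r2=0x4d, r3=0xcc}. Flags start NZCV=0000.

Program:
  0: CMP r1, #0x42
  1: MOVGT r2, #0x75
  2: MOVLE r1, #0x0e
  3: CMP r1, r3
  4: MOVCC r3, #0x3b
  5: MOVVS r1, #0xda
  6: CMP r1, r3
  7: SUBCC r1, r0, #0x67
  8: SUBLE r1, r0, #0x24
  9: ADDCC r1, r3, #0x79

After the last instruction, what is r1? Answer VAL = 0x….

[0] flags=1010 → (cmp)
[1] flags=1010 GT?F → skip
[2] flags=1010 LE?T → r1=0x0e
[3] flags=0000 → (cmp)
[4] flags=0000 CC?T → r3=0x3b
[5] flags=0000 VS?F → skip
[6] flags=1000 → (cmp)
[7] flags=1000 CC?T → r1=0x35
[8] flags=1000 LE?T → r1=0x78
[9] flags=1000 CC?T → r1=0xb4

VAL = 0xb4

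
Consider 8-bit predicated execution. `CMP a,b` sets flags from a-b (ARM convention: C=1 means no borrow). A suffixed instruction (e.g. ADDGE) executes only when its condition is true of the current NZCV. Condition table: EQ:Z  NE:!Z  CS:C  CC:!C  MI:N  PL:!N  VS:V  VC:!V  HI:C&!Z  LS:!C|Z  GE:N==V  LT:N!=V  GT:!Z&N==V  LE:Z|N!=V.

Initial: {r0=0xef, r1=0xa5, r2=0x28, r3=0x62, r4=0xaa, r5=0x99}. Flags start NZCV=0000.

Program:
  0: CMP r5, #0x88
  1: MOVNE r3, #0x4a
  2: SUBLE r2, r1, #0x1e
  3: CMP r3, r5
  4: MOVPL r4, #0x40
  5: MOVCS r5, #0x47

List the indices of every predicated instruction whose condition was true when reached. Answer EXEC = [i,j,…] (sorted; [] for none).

0: ✓ CMP  NZCV=0010
1: ✓ MOVNE  r3←0x4a
2: · SUBLE
3: ✓ CMP  NZCV=1001
4: · MOVPL
5: · MOVCS

EXEC = [1]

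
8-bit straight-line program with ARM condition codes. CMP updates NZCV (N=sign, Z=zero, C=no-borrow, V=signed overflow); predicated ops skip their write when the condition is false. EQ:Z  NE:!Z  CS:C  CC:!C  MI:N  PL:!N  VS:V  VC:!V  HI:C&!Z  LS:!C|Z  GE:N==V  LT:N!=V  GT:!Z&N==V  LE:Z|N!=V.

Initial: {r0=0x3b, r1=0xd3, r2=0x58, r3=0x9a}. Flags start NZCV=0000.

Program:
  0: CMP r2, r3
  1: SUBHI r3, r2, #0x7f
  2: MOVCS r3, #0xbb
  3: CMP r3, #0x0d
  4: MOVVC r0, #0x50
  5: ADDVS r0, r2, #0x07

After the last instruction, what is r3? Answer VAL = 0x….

VAL = 0x9a

[0] flags=1001 → (cmp)
[1] flags=1001 HI?F → skip
[2] flags=1001 CS?F → skip
[3] flags=1010 → (cmp)
[4] flags=1010 VC?T → r0=0x50
[5] flags=1010 VS?F → skip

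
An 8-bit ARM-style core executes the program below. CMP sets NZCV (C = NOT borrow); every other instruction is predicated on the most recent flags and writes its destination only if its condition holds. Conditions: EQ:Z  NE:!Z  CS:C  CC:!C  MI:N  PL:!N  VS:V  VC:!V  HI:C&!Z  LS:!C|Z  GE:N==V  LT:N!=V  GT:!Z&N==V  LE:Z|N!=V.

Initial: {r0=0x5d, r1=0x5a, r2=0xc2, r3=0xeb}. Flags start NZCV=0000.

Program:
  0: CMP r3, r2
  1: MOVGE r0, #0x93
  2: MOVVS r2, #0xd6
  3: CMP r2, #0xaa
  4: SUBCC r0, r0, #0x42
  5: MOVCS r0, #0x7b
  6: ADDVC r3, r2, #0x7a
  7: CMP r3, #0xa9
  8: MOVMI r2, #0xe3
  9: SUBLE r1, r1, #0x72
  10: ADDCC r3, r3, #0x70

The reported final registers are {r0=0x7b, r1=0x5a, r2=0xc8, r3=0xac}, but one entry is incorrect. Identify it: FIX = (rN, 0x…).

FIX = (r2, 0xe3)

0: ✓ CMP  NZCV=0010
1: ✓ MOVGE  r0←0x93
2: · MOVVS
3: ✓ CMP  NZCV=0010
4: · SUBCC
5: ✓ MOVCS  r0←0x7b
6: ✓ ADDVC  r3←0x3c
7: ✓ CMP  NZCV=1001
8: ✓ MOVMI  r2←0xe3
9: · SUBLE
10: ✓ ADDCC  r3←0xac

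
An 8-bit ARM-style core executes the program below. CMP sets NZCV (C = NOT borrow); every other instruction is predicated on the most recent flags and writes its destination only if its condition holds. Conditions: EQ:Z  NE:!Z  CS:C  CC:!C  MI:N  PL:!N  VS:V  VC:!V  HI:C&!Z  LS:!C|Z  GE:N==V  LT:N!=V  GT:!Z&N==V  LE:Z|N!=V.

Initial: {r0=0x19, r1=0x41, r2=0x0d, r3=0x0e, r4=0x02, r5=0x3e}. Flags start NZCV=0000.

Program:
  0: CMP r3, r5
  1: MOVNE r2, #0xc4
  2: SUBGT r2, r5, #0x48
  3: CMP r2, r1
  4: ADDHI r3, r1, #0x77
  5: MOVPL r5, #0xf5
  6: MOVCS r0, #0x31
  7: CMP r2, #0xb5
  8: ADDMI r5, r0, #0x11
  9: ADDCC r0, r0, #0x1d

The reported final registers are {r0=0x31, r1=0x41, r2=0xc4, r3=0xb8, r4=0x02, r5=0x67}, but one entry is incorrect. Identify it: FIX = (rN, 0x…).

0: ✓ CMP  NZCV=1000
1: ✓ MOVNE  r2←0xc4
2: · SUBGT
3: ✓ CMP  NZCV=1010
4: ✓ ADDHI  r3←0xb8
5: · MOVPL
6: ✓ MOVCS  r0←0x31
7: ✓ CMP  NZCV=0010
8: · ADDMI
9: · ADDCC

FIX = (r5, 0x3e)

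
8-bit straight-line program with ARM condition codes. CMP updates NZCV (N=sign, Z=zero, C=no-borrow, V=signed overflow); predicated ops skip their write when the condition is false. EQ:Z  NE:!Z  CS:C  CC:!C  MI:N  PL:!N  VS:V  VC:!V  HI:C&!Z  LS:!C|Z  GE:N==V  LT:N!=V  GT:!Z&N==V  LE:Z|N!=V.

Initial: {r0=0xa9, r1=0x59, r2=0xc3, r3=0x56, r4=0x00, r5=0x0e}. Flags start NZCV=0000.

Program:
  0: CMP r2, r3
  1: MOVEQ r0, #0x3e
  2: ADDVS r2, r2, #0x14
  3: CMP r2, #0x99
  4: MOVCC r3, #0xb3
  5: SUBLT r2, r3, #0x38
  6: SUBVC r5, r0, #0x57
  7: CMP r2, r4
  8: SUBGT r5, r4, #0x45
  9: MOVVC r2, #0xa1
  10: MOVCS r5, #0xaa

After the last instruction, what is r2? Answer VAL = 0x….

VAL = 0xa1

0: ✓ CMP  NZCV=0011
1: · MOVEQ
2: ✓ ADDVS  r2←0xd7
3: ✓ CMP  NZCV=0010
4: · MOVCC
5: · SUBLT
6: ✓ SUBVC  r5←0x52
7: ✓ CMP  NZCV=1010
8: · SUBGT
9: ✓ MOVVC  r2←0xa1
10: ✓ MOVCS  r5←0xaa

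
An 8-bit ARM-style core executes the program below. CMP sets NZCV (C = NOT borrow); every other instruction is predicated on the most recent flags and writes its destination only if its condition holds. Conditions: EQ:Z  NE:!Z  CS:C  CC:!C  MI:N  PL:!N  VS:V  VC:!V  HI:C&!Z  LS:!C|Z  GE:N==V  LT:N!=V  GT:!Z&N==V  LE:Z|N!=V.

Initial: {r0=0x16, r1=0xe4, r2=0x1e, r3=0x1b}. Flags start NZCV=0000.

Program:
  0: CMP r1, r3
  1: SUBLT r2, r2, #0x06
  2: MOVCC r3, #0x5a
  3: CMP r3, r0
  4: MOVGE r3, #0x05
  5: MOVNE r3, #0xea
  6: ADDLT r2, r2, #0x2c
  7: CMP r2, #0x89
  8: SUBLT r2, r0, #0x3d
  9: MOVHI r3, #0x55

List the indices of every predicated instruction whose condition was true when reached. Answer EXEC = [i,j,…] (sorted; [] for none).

EXEC = [1,4,5]

0: ✓ CMP  NZCV=1010
1: ✓ SUBLT  r2←0x18
2: · MOVCC
3: ✓ CMP  NZCV=0010
4: ✓ MOVGE  r3←0x05
5: ✓ MOVNE  r3←0xea
6: · ADDLT
7: ✓ CMP  NZCV=1001
8: · SUBLT
9: · MOVHI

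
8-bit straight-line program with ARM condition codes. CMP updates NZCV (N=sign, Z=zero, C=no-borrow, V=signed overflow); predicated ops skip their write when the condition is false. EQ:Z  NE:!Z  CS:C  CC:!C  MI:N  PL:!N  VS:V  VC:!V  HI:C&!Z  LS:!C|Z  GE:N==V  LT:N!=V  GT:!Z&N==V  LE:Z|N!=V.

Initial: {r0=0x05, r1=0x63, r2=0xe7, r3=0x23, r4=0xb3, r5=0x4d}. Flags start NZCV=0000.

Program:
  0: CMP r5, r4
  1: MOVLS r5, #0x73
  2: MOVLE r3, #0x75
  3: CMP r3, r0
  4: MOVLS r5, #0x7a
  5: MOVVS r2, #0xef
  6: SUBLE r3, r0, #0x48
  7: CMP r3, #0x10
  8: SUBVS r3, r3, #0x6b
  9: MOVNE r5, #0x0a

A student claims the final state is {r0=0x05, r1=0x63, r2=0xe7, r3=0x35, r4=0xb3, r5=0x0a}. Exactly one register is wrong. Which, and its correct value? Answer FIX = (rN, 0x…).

0: ✓ CMP  NZCV=1001
1: ✓ MOVLS  r5←0x73
2: · MOVLE
3: ✓ CMP  NZCV=0010
4: · MOVLS
5: · MOVVS
6: · SUBLE
7: ✓ CMP  NZCV=0010
8: · SUBVS
9: ✓ MOVNE  r5←0x0a

FIX = (r3, 0x23)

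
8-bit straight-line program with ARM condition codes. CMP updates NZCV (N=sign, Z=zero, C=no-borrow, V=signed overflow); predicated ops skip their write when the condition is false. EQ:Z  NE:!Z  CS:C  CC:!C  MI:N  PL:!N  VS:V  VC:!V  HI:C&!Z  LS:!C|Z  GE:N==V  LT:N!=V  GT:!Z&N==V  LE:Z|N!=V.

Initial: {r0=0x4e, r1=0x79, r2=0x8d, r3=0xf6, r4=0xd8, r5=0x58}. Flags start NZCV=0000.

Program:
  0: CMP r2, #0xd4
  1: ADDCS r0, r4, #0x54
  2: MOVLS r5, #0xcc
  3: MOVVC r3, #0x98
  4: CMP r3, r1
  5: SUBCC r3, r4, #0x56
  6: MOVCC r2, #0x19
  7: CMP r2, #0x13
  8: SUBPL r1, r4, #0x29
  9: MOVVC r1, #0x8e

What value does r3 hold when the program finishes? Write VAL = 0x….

VAL = 0x98

0: ✓ CMP  NZCV=1000
1: · ADDCS
2: ✓ MOVLS  r5←0xcc
3: ✓ MOVVC  r3←0x98
4: ✓ CMP  NZCV=0011
5: · SUBCC
6: · MOVCC
7: ✓ CMP  NZCV=0011
8: ✓ SUBPL  r1←0xaf
9: · MOVVC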